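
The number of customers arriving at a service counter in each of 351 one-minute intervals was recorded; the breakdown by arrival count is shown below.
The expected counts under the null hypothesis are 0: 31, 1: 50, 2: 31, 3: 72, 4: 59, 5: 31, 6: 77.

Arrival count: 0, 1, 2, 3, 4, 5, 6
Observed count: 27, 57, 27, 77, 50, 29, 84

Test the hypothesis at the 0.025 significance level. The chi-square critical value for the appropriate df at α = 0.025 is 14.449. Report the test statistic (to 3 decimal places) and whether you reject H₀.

4.498; do not reject

χ² = (27−31)²/31 + (57−50)²/50 + (27−31)²/31 + (77−72)²/72 + (50−59)²/59 + (29−31)²/31 + (84−77)²/77
   = 0.5161 + 0.9800 + 0.5161 + 0.3472 + 1.3729 + 0.1290 + 0.6364
Sum = 4.498
df = 6. Since 4.498 < 14.449, we do not reject H₀.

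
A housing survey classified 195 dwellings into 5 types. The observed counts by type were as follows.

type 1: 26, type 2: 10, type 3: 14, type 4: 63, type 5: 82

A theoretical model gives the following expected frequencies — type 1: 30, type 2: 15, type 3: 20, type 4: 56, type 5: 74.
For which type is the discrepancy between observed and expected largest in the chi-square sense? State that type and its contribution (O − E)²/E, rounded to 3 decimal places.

cat         O        E   (O−E)²/E
type 1     26       30     0.5333
type 2     10       15     1.6667
type 3     14       20     1.8000
type 4     63       56     0.8750
type 5     82       74     0.8649
The largest term is for type 3: 1.800.

type 3, 1.800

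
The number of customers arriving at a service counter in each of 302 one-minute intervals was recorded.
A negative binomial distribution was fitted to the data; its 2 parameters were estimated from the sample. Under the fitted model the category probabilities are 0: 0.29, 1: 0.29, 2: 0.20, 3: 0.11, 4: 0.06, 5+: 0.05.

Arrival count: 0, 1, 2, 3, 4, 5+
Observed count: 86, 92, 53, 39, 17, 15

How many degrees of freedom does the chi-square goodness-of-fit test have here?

3

There are k = 6 categories and 2 parameters estimated from the data, so df = 6 − 1 − 2 = 3.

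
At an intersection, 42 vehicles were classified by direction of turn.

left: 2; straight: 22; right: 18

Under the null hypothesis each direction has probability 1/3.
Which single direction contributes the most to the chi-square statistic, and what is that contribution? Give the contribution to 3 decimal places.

left, 10.286

Under H₀ each category has probability 1/3, so each expected count is 42/3 = 14.
χ² = (2−14)²/14 + (22−14)²/14 + (18−14)²/14
   = 10.2857 + 4.5714 + 1.1429
The largest term is for left: 10.286.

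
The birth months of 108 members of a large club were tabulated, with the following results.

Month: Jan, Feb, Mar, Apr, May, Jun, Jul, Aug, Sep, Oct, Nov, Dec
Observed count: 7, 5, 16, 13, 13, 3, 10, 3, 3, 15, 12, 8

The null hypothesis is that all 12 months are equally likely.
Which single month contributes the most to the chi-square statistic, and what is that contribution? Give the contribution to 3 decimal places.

Under H₀ each category has probability 1/12, so each expected count is 108/12 = 9.
Jan: (7 − 9)²/9 = 4/9 = 0.4444
Feb: (5 − 9)²/9 = 16/9 = 1.7778
Mar: (16 − 9)²/9 = 49/9 = 5.4444
Apr: (13 − 9)²/9 = 16/9 = 1.7778
May: (13 − 9)²/9 = 16/9 = 1.7778
Jun: (3 − 9)²/9 = 36/9 = 4.0000
Jul: (10 − 9)²/9 = 1/9 = 0.1111
Aug: (3 − 9)²/9 = 36/9 = 4.0000
Sep: (3 − 9)²/9 = 36/9 = 4.0000
Oct: (15 − 9)²/9 = 36/9 = 4.0000
Nov: (12 − 9)²/9 = 9/9 = 1.0000
Dec: (8 − 9)²/9 = 1/9 = 0.1111
The largest term is for Mar: 5.444.

Mar, 5.444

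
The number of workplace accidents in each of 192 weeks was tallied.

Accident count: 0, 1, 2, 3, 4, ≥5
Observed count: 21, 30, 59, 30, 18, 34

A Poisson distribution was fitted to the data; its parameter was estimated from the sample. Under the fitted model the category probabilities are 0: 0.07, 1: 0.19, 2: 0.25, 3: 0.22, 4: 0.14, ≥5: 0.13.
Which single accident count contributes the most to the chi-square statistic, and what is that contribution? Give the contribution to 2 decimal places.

0, 4.25

Expected counts E_i = n·p_i: 192×0.07 = 13.44, 192×0.19 = 36.48, 192×0.25 = 48, 192×0.22 = 42.24, 192×0.14 = 26.88, 192×0.13 = 24.96.
χ² = (21−13.44)²/13.44 + (30−36.48)²/36.48 + (59−48)²/48 + (30−42.24)²/42.24 + (18−26.88)²/26.88 + (34−24.96)²/24.96
   = 4.253 + 1.151 + 2.521 + 3.547 + 2.934 + 3.274
The largest term is for 0: 4.25.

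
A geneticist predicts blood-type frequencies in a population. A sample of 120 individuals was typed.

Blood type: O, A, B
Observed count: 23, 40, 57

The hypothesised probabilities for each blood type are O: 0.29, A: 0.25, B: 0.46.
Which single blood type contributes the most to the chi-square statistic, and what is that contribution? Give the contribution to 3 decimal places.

Expected counts E_i = n·p_i: 120×0.29 = 34.8, 120×0.25 = 30, 120×0.46 = 55.2.
χ² = (23−34.8)²/34.8 + (40−30)²/30 + (57−55.2)²/55.2
   = 4.0011 + 3.3333 + 0.0587
The largest term is for O: 4.001.

O, 4.001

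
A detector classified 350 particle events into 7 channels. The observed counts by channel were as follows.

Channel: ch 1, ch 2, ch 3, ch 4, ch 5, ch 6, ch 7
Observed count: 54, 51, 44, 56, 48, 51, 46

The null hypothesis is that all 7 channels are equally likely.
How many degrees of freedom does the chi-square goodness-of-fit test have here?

There are k = 7 categories and no parameters were estimated from the data, so df = 7 − 1 = 6.

6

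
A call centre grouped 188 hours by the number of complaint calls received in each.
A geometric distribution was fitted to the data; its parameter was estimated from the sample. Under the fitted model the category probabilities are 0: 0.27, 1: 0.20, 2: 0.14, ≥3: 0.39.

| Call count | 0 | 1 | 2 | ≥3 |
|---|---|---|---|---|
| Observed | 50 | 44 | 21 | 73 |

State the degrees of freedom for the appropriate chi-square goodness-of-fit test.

There are k = 4 categories and 1 parameter estimated from the data, so df = 4 − 1 − 1 = 2.

2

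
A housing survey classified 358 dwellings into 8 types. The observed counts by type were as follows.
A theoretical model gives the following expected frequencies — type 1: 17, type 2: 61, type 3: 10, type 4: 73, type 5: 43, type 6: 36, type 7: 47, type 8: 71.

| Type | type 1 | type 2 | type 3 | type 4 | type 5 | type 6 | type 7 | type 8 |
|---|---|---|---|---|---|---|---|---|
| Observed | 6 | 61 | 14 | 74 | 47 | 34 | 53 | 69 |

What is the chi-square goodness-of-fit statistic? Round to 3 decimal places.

10.037

χ² = (6−17)²/17 + (61−61)²/61 + (14−10)²/10 + (74−73)²/73 + (47−43)²/43 + (34−36)²/36 + (53−47)²/47 + (69−71)²/71
   = 7.1176 + 0.0000 + 1.6000 + 0.0137 + 0.3721 + 0.1111 + 0.7660 + 0.0563
Sum = 10.037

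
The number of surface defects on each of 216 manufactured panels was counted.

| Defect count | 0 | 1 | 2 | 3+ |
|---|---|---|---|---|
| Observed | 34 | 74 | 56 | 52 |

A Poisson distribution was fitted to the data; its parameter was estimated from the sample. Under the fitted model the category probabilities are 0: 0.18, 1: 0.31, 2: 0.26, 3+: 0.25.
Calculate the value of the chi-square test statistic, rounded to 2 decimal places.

1.43

Expected counts E_i = n·p_i: 216×0.18 = 38.88, 216×0.31 = 66.96, 216×0.26 = 56.16, 216×0.25 = 54.
χ² = (34−38.88)²/38.88 + (74−66.96)²/66.96 + (56−56.16)²/56.16 + (52−54)²/54
   = 0.613 + 0.740 + 0.000 + 0.074
Sum = 1.43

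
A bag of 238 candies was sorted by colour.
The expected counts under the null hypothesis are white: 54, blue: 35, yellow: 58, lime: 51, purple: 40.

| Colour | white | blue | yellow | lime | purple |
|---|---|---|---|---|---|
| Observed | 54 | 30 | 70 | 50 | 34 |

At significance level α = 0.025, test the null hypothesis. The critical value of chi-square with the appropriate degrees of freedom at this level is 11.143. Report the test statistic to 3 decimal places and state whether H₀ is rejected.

χ² = (54−54)²/54 + (30−35)²/35 + (70−58)²/58 + (50−51)²/51 + (34−40)²/40
   = 0.0000 + 0.7143 + 2.4828 + 0.0196 + 0.9000
Sum = 4.117
df = 4. Since 4.117 < 11.143, we do not reject H₀.

4.117; do not reject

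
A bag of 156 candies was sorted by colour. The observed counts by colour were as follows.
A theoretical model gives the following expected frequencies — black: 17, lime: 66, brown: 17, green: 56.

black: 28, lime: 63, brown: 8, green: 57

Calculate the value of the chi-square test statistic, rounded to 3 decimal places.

cat         O        E   (O−E)²/E
black      28       17     7.1176
lime       63       66     0.1364
brown       8       17     4.7647
green      57       56     0.0179
Sum = 12.037

12.037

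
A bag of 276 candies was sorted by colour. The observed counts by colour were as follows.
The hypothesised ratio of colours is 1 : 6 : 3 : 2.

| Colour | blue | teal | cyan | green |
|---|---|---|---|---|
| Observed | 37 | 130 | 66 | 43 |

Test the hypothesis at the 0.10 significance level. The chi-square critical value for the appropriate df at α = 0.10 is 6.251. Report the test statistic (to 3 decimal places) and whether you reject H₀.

9.312; reject

Ratio total = 12. Expected counts: 276×1/12 = 23, 276×6/12 = 138, 276×3/12 = 69, 276×2/12 = 46.
χ² = (37−23)²/23 + (130−138)²/138 + (66−69)²/69 + (43−46)²/46
   = 8.5217 + 0.4638 + 0.1304 + 0.1957
Sum = 9.312
df = 3. Since 9.312 > 6.251, we reject H₀.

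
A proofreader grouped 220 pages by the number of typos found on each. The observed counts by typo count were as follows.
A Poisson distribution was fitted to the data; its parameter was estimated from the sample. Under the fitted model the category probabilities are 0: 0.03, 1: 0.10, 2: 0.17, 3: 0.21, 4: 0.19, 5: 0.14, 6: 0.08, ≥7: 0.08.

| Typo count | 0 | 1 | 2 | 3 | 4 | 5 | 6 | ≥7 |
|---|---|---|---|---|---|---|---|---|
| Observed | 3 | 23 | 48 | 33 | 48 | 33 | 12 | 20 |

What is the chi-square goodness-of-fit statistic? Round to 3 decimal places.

11.971

Expected counts E_i = n·p_i: 220×0.03 = 6.6, 220×0.10 = 22, 220×0.17 = 37.4, 220×0.21 = 46.2, 220×0.19 = 41.8, 220×0.14 = 30.8, 220×0.08 = 17.6, 220×0.08 = 17.6.
χ² = (3−6.6)²/6.6 + (23−22)²/22 + (48−37.4)²/37.4 + (33−46.2)²/46.2 + (48−41.8)²/41.8 + (33−30.8)²/30.8 + (12−17.6)²/17.6 + (20−17.6)²/17.6
   = 1.9636 + 0.0455 + 3.0043 + 3.7714 + 0.9196 + 0.1571 + 1.7818 + 0.3273
Sum = 11.971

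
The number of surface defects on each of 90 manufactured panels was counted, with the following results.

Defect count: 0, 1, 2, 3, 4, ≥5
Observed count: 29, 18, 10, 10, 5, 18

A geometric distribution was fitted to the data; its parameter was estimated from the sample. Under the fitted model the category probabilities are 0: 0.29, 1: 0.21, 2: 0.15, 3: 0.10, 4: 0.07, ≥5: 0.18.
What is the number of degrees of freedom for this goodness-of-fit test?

4

There are k = 6 categories and 1 parameter estimated from the data, so df = 6 − 1 − 1 = 4.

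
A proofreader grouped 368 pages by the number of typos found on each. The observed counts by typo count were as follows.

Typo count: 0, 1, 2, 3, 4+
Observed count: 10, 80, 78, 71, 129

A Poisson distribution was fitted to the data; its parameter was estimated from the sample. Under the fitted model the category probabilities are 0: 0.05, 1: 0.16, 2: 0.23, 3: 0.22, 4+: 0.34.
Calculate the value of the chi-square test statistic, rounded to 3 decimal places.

13.277

Expected counts E_i = n·p_i: 368×0.05 = 18.4, 368×0.16 = 58.88, 368×0.23 = 84.64, 368×0.22 = 80.96, 368×0.34 = 125.12.
0: (10 − 18.4)²/18.4 = 70.56/18.4 = 3.8348
1: (80 − 58.88)²/58.88 = 446.0544/58.88 = 7.5757
2: (78 − 84.64)²/84.64 = 44.0896/84.64 = 0.5209
3: (71 − 80.96)²/80.96 = 99.2016/80.96 = 1.2253
4+: (129 − 125.12)²/125.12 = 15.0544/125.12 = 0.1203
Sum = 13.277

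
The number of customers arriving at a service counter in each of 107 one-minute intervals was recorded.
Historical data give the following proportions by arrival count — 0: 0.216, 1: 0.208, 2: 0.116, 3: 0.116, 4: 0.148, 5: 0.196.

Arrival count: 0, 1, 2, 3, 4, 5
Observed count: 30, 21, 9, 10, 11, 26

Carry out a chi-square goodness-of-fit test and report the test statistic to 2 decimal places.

Expected counts E_i = n·p_i: 107×0.216 = 23.112, 107×0.208 = 22.256, 107×0.116 = 12.412, 107×0.116 = 12.412, 107×0.148 = 15.836, 107×0.196 = 20.972.
cat         O        E   (O−E)²/E
0          30   23.112      2.053
1          21   22.256      0.071
2           9   12.412      0.938
3          10   12.412      0.469
4          11   15.836      1.477
5          26   20.972      1.205
Sum = 6.21

6.21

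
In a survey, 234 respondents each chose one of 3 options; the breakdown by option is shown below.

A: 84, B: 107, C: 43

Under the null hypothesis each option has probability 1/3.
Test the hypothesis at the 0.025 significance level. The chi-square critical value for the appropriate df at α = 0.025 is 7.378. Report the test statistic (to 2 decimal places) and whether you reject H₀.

26.95; reject

Under H₀ each category has probability 1/3, so each expected count is 234/3 = 78.
χ² = (84−78)²/78 + (107−78)²/78 + (43−78)²/78
   = 0.462 + 10.782 + 15.705
Sum = 26.95
df = 2. Since 26.95 > 7.378, we reject H₀.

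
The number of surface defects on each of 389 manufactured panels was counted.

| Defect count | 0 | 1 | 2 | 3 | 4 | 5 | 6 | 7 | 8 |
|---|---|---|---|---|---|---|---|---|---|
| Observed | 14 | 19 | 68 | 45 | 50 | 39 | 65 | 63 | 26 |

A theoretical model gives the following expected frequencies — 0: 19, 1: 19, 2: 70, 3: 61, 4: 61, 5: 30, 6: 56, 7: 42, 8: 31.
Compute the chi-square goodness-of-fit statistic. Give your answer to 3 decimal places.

23.006

χ² = (14−19)²/19 + (19−19)²/19 + (68−70)²/70 + (45−61)²/61 + (50−61)²/61 + (39−30)²/30 + (65−56)²/56 + (63−42)²/42 + (26−31)²/31
   = 1.3158 + 0.0000 + 0.0571 + 4.1967 + 1.9836 + 2.7000 + 1.4464 + 10.5000 + 0.8065
Sum = 23.006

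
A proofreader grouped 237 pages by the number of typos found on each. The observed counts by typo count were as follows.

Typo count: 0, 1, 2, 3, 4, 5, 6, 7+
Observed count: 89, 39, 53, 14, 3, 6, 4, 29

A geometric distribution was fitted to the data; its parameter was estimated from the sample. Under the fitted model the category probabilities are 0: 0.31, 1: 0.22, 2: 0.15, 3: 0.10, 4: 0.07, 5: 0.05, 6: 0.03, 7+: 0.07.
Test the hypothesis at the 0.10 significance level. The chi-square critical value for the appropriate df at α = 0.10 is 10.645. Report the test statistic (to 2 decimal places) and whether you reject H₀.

43.79; reject

Expected counts E_i = n·p_i: 237×0.31 = 73.47, 237×0.22 = 52.14, 237×0.15 = 35.55, 237×0.10 = 23.7, 237×0.07 = 16.59, 237×0.05 = 11.85, 237×0.03 = 7.11, 237×0.07 = 16.59.
0: (89 − 73.47)²/73.47 = 241.1809/73.47 = 3.283
1: (39 − 52.14)²/52.14 = 172.6596/52.14 = 3.311
2: (53 − 35.55)²/35.55 = 304.5025/35.55 = 8.565
3: (14 − 23.7)²/23.7 = 94.09/23.7 = 3.970
4: (3 − 16.59)²/16.59 = 184.6881/16.59 = 11.132
5: (6 − 11.85)²/11.85 = 34.2225/11.85 = 2.888
6: (4 − 7.11)²/7.11 = 9.6721/7.11 = 1.360
7+: (29 − 16.59)²/16.59 = 154.0081/16.59 = 9.283
Sum = 43.79
df = 6. Since 43.79 > 10.645, we reject H₀.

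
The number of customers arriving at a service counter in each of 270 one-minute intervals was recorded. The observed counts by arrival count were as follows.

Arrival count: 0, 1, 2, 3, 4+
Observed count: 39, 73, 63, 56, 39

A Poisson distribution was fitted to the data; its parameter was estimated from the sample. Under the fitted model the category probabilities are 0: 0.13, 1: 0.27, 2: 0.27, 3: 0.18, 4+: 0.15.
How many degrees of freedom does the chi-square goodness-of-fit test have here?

There are k = 5 categories and 1 parameter estimated from the data, so df = 5 − 1 − 1 = 3.

3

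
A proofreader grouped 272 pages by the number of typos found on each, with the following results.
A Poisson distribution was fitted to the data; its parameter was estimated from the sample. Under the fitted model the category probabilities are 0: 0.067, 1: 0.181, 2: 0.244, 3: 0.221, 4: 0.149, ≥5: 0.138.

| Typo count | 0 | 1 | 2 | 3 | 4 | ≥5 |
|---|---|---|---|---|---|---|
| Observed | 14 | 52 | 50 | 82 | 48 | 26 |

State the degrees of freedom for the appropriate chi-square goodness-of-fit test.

4

There are k = 6 categories and 1 parameter estimated from the data, so df = 6 − 1 − 1 = 4.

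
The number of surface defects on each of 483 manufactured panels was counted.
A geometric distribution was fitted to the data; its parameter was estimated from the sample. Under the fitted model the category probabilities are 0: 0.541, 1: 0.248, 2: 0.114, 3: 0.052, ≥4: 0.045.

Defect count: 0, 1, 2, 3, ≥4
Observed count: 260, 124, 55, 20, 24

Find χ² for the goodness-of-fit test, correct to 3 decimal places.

1.433

Expected counts E_i = n·p_i: 483×0.541 = 261.303, 483×0.248 = 119.784, 483×0.114 = 55.062, 483×0.052 = 25.116, 483×0.045 = 21.735.
cat         O        E   (O−E)²/E
0         260  261.303     0.0065
1         124  119.784     0.1484
2          55   55.062     0.0001
3          20   25.116     1.0421
≥4         24   21.735     0.2360
Sum = 1.433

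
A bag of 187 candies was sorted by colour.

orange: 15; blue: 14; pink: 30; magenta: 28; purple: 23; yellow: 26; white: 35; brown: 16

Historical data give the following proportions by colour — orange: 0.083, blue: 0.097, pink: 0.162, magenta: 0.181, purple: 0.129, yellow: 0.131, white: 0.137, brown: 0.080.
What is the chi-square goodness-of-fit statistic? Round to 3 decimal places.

5.627

Expected counts E_i = n·p_i: 187×0.083 = 15.521, 187×0.097 = 18.139, 187×0.162 = 30.294, 187×0.181 = 33.847, 187×0.129 = 24.123, 187×0.131 = 24.497, 187×0.137 = 25.619, 187×0.080 = 14.96.
cat          O        E   (O−E)²/E
orange      15   15.521     0.0175
blue        14   18.139     0.9444
pink        30   30.294     0.0029
magenta     28   33.847     1.0101
purple      23   24.123     0.0523
yellow      26   24.497     0.0922
white       35   25.619     3.4351
brown       16    14.96     0.0723
Sum = 5.627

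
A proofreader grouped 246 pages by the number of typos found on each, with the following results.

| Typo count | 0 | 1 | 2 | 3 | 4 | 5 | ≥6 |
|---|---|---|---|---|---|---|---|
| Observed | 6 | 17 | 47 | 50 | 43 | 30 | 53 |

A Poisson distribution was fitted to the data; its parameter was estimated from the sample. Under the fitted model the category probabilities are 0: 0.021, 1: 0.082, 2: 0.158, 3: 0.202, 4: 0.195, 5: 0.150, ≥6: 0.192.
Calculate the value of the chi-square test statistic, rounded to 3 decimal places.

Expected counts E_i = n·p_i: 246×0.021 = 5.166, 246×0.082 = 20.172, 246×0.158 = 38.868, 246×0.202 = 49.692, 246×0.195 = 47.97, 246×0.150 = 36.9, 246×0.192 = 47.232.
cat         O        E   (O−E)²/E
0           6    5.166     0.1346
1          17   20.172     0.4988
2          47   38.868     1.7014
3          50   49.692     0.0019
4          43    47.97     0.5149
5          30     36.9     1.2902
≥6         53   47.232     0.7044
Sum = 4.846

4.846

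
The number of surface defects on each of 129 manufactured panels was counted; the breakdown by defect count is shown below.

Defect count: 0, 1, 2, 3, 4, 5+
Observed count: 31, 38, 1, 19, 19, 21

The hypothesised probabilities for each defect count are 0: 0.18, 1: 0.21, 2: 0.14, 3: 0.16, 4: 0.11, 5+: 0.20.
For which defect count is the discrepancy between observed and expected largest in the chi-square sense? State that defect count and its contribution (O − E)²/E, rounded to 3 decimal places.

2, 16.115

Expected counts E_i = n·p_i: 129×0.18 = 23.22, 129×0.21 = 27.09, 129×0.14 = 18.06, 129×0.16 = 20.64, 129×0.11 = 14.19, 129×0.20 = 25.8.
cat         O        E   (O−E)²/E
0          31    23.22     2.6067
1          38    27.09     4.3938
2           1    18.06    16.1154
3          19    20.64     0.1303
4          19    14.19     1.6305
5+         21     25.8     0.8930
The largest term is for 2: 16.115.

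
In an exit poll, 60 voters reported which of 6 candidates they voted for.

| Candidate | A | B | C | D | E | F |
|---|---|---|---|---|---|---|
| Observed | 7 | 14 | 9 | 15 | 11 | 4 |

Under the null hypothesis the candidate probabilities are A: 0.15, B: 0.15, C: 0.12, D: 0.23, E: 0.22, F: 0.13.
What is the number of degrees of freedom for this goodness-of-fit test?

5

There are k = 6 categories and no parameters were estimated from the data, so df = 6 − 1 = 5.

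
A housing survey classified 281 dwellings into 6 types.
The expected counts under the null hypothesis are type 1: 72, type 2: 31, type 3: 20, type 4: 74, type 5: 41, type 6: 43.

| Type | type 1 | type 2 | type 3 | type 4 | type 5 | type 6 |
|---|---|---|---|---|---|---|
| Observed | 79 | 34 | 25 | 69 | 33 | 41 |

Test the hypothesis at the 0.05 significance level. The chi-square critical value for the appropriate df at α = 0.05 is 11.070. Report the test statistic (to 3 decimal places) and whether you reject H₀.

χ² = (79−72)²/72 + (34−31)²/31 + (25−20)²/20 + (69−74)²/74 + (33−41)²/41 + (41−43)²/43
   = 0.6806 + 0.2903 + 1.2500 + 0.3378 + 1.5610 + 0.0930
Sum = 4.213
df = 5. Since 4.213 < 11.070, we do not reject H₀.

4.213; do not reject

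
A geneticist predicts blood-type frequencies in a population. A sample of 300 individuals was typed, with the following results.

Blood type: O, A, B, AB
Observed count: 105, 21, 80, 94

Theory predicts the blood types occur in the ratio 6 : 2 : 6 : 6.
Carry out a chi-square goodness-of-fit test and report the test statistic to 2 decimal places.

6.49

Ratio total = 20. Expected counts: 300×6/20 = 90, 300×2/20 = 30, 300×6/20 = 90, 300×6/20 = 90.
χ² = (105−90)²/90 + (21−30)²/30 + (80−90)²/90 + (94−90)²/90
   = 2.500 + 2.700 + 1.111 + 0.178
Sum = 6.49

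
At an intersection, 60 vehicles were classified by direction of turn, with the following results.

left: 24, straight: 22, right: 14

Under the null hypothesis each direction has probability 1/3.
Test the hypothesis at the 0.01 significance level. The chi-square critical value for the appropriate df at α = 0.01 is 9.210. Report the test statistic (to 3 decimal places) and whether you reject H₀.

Expected count for each of the 3 categories: 60/3 = 20.
cat           O        E   (O−E)²/E
left         24       20     0.8000
straight     22       20     0.2000
right        14       20     1.8000
Sum = 2.800
df = 2. Since 2.800 < 9.210, we do not reject H₀.

2.800; do not reject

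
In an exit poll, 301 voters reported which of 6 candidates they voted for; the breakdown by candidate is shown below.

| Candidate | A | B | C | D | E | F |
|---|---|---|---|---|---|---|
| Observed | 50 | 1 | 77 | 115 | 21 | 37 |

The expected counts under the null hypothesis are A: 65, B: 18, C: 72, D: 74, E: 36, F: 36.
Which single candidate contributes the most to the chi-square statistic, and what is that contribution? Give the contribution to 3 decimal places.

D, 22.716

cat         O        E   (O−E)²/E
A          50       65     3.4615
B           1       18    16.0556
C          77       72     0.3472
D         115       74    22.7162
E          21       36     6.2500
F          37       36     0.0278
The largest term is for D: 22.716.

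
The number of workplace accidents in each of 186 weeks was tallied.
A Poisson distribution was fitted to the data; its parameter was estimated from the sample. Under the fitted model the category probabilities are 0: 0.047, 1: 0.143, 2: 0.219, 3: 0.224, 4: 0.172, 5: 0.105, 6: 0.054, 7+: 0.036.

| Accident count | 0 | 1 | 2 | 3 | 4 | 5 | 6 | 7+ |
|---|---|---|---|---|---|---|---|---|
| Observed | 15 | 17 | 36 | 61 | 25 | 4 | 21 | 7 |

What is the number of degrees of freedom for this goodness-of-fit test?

There are k = 8 categories and 1 parameter estimated from the data, so df = 8 − 1 − 1 = 6.

6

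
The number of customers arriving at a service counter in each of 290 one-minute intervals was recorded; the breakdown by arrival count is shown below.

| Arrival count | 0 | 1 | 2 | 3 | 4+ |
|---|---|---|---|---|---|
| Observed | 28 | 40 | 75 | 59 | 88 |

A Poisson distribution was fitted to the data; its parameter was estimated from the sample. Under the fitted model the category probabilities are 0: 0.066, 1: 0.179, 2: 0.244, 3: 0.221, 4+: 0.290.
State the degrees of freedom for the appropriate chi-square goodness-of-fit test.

3

There are k = 5 categories and 1 parameter estimated from the data, so df = 5 − 1 − 1 = 3.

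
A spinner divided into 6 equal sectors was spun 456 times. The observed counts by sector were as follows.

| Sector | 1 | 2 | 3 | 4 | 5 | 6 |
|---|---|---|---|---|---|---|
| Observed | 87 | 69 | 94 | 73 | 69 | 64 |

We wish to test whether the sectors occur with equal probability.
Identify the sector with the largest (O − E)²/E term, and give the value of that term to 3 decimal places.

3, 4.263

Under H₀ each category has probability 1/6, so each expected count is 456/6 = 76.
χ² = (87−76)²/76 + (69−76)²/76 + (94−76)²/76 + (73−76)²/76 + (69−76)²/76 + (64−76)²/76
   = 1.5921 + 0.6447 + 4.2632 + 0.1184 + 0.6447 + 1.8947
The largest term is for 3: 4.263.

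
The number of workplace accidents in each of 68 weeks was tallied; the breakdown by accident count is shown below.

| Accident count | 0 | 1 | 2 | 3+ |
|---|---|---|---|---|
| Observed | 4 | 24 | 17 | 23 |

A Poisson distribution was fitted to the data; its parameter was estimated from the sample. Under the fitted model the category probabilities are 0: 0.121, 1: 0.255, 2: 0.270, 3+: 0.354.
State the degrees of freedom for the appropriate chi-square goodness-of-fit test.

2

There are k = 4 categories and 1 parameter estimated from the data, so df = 4 − 1 − 1 = 2.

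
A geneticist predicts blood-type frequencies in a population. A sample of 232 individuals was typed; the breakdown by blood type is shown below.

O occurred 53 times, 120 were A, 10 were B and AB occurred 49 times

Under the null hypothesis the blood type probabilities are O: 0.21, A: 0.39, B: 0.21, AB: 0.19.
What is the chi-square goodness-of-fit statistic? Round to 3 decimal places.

Expected counts E_i = n·p_i: 232×0.21 = 48.72, 232×0.39 = 90.48, 232×0.21 = 48.72, 232×0.19 = 44.08.
χ² = (53−48.72)²/48.72 + (120−90.48)²/90.48 + (10−48.72)²/48.72 + (49−44.08)²/44.08
   = 0.3760 + 9.6312 + 30.7725 + 0.5491
Sum = 41.329

41.329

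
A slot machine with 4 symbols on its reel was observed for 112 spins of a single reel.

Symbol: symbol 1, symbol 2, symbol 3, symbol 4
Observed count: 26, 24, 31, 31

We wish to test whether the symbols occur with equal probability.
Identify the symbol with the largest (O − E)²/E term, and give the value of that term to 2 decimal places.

symbol 2, 0.57

Under H₀ each category has probability 1/4, so each expected count is 112/4 = 28.
χ² = (26−28)²/28 + (24−28)²/28 + (31−28)²/28 + (31−28)²/28
   = 0.143 + 0.571 + 0.321 + 0.321
The largest term is for symbol 2: 0.57.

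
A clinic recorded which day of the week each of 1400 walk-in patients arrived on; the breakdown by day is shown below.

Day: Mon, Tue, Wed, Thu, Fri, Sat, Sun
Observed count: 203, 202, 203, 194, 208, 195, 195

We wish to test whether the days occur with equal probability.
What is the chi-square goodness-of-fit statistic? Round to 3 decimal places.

0.860

Under H₀ each category has probability 1/7, so each expected count is 1400/7 = 200.
cat         O        E   (O−E)²/E
Mon       203      200     0.0450
Tue       202      200     0.0200
Wed       203      200     0.0450
Thu       194      200     0.1800
Fri       208      200     0.3200
Sat       195      200     0.1250
Sun       195      200     0.1250
Sum = 0.860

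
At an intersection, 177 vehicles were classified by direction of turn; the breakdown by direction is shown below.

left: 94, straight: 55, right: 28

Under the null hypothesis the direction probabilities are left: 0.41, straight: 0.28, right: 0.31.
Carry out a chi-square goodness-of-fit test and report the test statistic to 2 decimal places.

20.08

Expected counts E_i = n·p_i: 177×0.41 = 72.57, 177×0.28 = 49.56, 177×0.31 = 54.87.
cat           O        E   (O−E)²/E
left         94    72.57      6.328
straight     55    49.56      0.597
right        28    54.87     13.158
Sum = 20.08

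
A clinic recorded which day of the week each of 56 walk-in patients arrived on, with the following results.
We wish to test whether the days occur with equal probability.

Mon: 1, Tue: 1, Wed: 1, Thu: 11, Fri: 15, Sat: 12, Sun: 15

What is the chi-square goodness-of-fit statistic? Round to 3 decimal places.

Expected count for each of the 7 categories: 56/7 = 8.
χ² = (1−8)²/8 + (1−8)²/8 + (1−8)²/8 + (11−8)²/8 + (15−8)²/8 + (12−8)²/8 + (15−8)²/8
   = 6.1250 + 6.1250 + 6.1250 + 1.1250 + 6.1250 + 2.0000 + 6.1250
Sum = 33.750

33.750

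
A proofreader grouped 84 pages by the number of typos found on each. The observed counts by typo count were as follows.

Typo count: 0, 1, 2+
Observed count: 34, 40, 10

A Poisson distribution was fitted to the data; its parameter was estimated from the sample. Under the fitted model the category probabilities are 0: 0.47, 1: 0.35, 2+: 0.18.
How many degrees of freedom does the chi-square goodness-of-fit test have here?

1

There are k = 3 categories and 1 parameter estimated from the data, so df = 3 − 1 − 1 = 1.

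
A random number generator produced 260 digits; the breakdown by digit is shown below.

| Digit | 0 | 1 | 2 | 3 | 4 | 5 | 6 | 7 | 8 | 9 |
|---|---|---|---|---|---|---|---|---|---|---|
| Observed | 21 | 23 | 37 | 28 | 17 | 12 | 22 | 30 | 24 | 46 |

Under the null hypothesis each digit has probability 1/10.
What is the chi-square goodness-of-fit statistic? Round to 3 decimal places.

Expected count for each of the 10 categories: 260/10 = 26.
0: (21 − 26)²/26 = 25/26 = 0.9615
1: (23 − 26)²/26 = 9/26 = 0.3462
2: (37 − 26)²/26 = 121/26 = 4.6538
3: (28 − 26)²/26 = 4/26 = 0.1538
4: (17 − 26)²/26 = 81/26 = 3.1154
5: (12 − 26)²/26 = 196/26 = 7.5385
6: (22 − 26)²/26 = 16/26 = 0.6154
7: (30 − 26)²/26 = 16/26 = 0.6154
8: (24 − 26)²/26 = 4/26 = 0.1538
9: (46 − 26)²/26 = 400/26 = 15.3846
Sum = 33.538

33.538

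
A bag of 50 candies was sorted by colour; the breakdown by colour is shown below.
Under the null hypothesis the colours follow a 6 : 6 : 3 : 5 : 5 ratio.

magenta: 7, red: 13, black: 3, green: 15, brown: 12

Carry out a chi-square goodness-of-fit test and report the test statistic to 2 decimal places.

6.57

Ratio total = 25. Expected counts: 50×6/25 = 12, 50×6/25 = 12, 50×3/25 = 6, 50×5/25 = 10, 50×5/25 = 10.
χ² = (7−12)²/12 + (13−12)²/12 + (3−6)²/6 + (15−10)²/10 + (12−10)²/10
   = 2.083 + 0.083 + 1.500 + 2.500 + 0.400
Sum = 6.57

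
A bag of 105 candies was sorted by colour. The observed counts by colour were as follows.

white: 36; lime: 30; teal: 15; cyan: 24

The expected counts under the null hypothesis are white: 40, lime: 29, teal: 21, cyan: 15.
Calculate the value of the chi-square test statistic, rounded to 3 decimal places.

white: (36 − 40)²/40 = 16/40 = 0.4000
lime: (30 − 29)²/29 = 1/29 = 0.0345
teal: (15 − 21)²/21 = 36/21 = 1.7143
cyan: (24 − 15)²/15 = 81/15 = 5.4000
Sum = 7.549

7.549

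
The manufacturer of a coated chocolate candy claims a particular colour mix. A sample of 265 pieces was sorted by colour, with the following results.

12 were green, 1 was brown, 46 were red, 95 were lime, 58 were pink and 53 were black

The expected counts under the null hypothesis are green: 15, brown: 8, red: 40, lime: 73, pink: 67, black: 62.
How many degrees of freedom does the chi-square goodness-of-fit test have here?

There are k = 6 categories and no parameters were estimated from the data, so df = 6 − 1 = 5.

5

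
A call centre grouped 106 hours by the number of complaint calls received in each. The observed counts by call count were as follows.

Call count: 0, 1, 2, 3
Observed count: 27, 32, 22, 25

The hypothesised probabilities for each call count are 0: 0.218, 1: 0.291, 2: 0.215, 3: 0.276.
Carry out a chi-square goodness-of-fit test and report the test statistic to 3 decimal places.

Expected counts E_i = n·p_i: 106×0.218 = 23.108, 106×0.291 = 30.846, 106×0.215 = 22.79, 106×0.276 = 29.256.
cat         O        E   (O−E)²/E
0          27   23.108     0.6555
1          32   30.846     0.0432
2          22    22.79     0.0274
3          25   29.256     0.6191
Sum = 1.345

1.345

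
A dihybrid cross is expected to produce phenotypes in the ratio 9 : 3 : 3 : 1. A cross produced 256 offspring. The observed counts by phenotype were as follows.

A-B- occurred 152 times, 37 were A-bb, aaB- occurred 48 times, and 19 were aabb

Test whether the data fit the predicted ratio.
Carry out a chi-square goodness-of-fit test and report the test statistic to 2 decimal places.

Ratio total = 16. Expected counts: 256×9/16 = 144, 256×3/16 = 48, 256×3/16 = 48, 256×1/16 = 16.
χ² = (152−144)²/144 + (37−48)²/48 + (48−48)²/48 + (19−16)²/16
   = 0.444 + 2.521 + 0.000 + 0.563
Sum = 3.53

3.53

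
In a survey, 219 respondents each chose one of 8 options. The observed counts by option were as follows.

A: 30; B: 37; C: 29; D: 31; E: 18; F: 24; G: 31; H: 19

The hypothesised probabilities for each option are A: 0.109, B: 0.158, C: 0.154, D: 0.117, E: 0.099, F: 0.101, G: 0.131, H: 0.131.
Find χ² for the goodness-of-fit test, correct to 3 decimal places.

7.774

Expected counts E_i = n·p_i: 219×0.109 = 23.871, 219×0.158 = 34.602, 219×0.154 = 33.726, 219×0.117 = 25.623, 219×0.099 = 21.681, 219×0.101 = 22.119, 219×0.131 = 28.689, 219×0.131 = 28.689.
cat         O        E   (O−E)²/E
A          30   23.871     1.5737
B          37   34.602     0.1662
C          29   33.726     0.6623
D          31   25.623     1.1284
E          18   21.681     0.6250
F          24   22.119     0.1600
G          31   28.689     0.1862
H          19   28.689     3.2722
Sum = 7.774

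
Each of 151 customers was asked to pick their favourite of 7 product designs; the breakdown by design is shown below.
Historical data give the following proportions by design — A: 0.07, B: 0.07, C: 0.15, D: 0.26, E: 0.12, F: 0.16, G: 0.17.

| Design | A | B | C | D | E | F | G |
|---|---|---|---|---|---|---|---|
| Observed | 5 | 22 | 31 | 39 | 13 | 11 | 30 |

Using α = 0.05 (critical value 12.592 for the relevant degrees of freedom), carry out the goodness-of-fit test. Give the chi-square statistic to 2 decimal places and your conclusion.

27.72; reject

Expected counts E_i = n·p_i: 151×0.07 = 10.57, 151×0.07 = 10.57, 151×0.15 = 22.65, 151×0.26 = 39.26, 151×0.12 = 18.12, 151×0.16 = 24.16, 151×0.17 = 25.67.
A: (5 − 10.57)²/10.57 = 31.0249/10.57 = 2.935
B: (22 − 10.57)²/10.57 = 130.6449/10.57 = 12.360
C: (31 − 22.65)²/22.65 = 69.7225/22.65 = 3.078
D: (39 − 39.26)²/39.26 = 0.0676/39.26 = 0.002
E: (13 − 18.12)²/18.12 = 26.2144/18.12 = 1.447
F: (11 − 24.16)²/24.16 = 173.1856/24.16 = 7.168
G: (30 − 25.67)²/25.67 = 18.7489/25.67 = 0.730
Sum = 27.72
df = 6. Since 27.72 > 12.592, we reject H₀.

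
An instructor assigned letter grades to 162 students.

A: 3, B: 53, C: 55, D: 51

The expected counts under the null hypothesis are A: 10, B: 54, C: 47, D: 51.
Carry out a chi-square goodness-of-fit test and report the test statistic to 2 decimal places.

6.28

cat         O        E   (O−E)²/E
A           3       10      4.900
B          53       54      0.019
C          55       47      1.362
D          51       51      0.000
Sum = 6.28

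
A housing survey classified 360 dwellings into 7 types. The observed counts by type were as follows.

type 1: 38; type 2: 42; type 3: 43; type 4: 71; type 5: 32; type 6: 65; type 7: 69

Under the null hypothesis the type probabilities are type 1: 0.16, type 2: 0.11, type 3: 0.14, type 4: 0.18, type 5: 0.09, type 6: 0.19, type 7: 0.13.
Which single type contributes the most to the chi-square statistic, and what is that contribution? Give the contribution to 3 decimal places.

Expected counts E_i = n·p_i: 360×0.16 = 57.6, 360×0.11 = 39.6, 360×0.14 = 50.4, 360×0.18 = 64.8, 360×0.09 = 32.4, 360×0.19 = 68.4, 360×0.13 = 46.8.
cat         O        E   (O−E)²/E
type 1     38     57.6     6.6694
type 2     42     39.6     0.1455
type 3     43     50.4     1.0865
type 4     71     64.8     0.5932
type 5     32     32.4     0.0049
type 6     65     68.4     0.1690
type 7     69     46.8    10.5308
The largest term is for type 7: 10.531.

type 7, 10.531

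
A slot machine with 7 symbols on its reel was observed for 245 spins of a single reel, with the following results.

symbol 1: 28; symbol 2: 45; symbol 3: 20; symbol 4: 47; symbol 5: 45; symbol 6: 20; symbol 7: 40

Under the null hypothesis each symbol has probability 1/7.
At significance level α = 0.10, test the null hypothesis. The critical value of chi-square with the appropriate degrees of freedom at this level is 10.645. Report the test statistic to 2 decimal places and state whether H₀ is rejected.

Under H₀ each category has probability 1/7, so each expected count is 245/7 = 35.
cat           O        E   (O−E)²/E
symbol 1     28       35      1.400
symbol 2     45       35      2.857
symbol 3     20       35      6.429
symbol 4     47       35      4.114
symbol 5     45       35      2.857
symbol 6     20       35      6.429
symbol 7     40       35      0.714
Sum = 24.80
df = 6. Since 24.80 > 10.645, we reject H₀.

24.80; reject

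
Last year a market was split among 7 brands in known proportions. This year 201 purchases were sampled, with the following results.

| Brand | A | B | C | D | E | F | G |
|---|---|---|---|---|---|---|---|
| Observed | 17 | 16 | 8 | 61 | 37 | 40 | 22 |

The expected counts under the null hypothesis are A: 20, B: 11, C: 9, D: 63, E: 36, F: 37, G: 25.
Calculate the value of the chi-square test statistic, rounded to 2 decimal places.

cat         O        E   (O−E)²/E
A          17       20      0.450
B          16       11      2.273
C           8        9      0.111
D          61       63      0.063
E          37       36      0.028
F          40       37      0.243
G          22       25      0.360
Sum = 3.53

3.53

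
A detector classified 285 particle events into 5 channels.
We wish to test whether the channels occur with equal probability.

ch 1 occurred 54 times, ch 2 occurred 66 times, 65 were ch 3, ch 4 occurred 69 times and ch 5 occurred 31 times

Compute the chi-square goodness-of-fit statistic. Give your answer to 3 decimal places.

Under H₀ each category has probability 1/5, so each expected count is 285/5 = 57.
χ² = (54−57)²/57 + (66−57)²/57 + (65−57)²/57 + (69−57)²/57 + (31−57)²/57
   = 0.1579 + 1.4211 + 1.1228 + 2.5263 + 11.8596
Sum = 17.088

17.088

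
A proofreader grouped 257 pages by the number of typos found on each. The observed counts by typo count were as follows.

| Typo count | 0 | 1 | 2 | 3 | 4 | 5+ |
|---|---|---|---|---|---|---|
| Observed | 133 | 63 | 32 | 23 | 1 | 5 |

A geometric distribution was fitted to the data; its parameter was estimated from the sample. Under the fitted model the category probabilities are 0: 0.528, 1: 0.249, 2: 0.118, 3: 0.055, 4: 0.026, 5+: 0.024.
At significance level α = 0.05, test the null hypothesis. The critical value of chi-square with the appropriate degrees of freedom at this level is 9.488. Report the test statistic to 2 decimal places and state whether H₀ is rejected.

Expected counts E_i = n·p_i: 257×0.528 = 135.696, 257×0.249 = 63.993, 257×0.118 = 30.326, 257×0.055 = 14.135, 257×0.026 = 6.682, 257×0.024 = 6.168.
χ² = (133−135.696)²/135.696 + (63−63.993)²/63.993 + (32−30.326)²/30.326 + (23−14.135)²/14.135 + (1−6.682)²/6.682 + (5−6.168)²/6.168
   = 0.054 + 0.015 + 0.092 + 5.560 + 4.832 + 0.221
Sum = 10.77
df = 4. Since 10.77 > 9.488, we reject H₀.

10.77; reject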